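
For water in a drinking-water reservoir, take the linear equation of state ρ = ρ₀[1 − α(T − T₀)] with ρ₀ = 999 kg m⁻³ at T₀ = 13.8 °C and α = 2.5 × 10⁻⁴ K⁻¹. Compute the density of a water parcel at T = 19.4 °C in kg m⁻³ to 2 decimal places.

T − T₀ = +5.6 K.
Bracket = 1 − α·(+5.6) = 1 + (-1.40 × 10⁻³) = 0.9986000.
ρ = 999 × 0.9986000 = 997.60 kg m⁻³.

997.60 kg m⁻³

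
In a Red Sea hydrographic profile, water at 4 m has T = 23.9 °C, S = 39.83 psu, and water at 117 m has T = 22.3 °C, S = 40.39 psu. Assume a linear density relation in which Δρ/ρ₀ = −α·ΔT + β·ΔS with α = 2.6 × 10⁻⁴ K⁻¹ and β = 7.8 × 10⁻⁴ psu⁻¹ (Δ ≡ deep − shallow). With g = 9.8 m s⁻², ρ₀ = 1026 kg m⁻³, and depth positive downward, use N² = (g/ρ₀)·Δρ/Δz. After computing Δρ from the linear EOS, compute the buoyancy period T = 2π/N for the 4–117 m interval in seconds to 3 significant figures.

731 s

ΔT = -1.6 K, ΔS = +0.56 psu (deep − shallow).
Δρ/ρ₀ = −αΔT + βΔS = 4.16 × 10⁻⁴ + 4.368 × 10⁻⁴ = 8.528 × 10⁻⁴, so Δρ ≈ 0.8750 kg m⁻³.
N² = (g/ρ₀)·Δρ/Δz = g·(Δρ/ρ₀)/Δz = 9.8 × 8.528 × 10⁻⁴ / 113 = 7.3960 × 10⁻⁵ s⁻².
N = √(7.3960 × 10⁻⁵) = 8.6000 × 10⁻³ rad s⁻¹ → T = 2π/N = 730.60 s ≈ 731 s.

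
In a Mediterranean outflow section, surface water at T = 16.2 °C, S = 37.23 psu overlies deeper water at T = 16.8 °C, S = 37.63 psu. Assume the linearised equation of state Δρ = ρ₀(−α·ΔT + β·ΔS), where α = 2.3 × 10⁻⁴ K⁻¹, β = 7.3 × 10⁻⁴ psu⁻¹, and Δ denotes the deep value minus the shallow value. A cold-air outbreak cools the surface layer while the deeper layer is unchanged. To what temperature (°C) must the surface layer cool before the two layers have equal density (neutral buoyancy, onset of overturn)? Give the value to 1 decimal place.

Neutral buoyancy requires Δρ = 0, i.e. −α(T_deep − T_surf′) + β(S_deep − S_surf) = 0.
T_surf′ = T_deep − (β/α)·ΔS = 16.8 − (7.3 × 10⁻⁴/2.3 × 10⁻⁴)·(+0.40) = 15.530 °C.
Cooling required: 16.2 − (15.530) = 0.670 °C.

15.5 °C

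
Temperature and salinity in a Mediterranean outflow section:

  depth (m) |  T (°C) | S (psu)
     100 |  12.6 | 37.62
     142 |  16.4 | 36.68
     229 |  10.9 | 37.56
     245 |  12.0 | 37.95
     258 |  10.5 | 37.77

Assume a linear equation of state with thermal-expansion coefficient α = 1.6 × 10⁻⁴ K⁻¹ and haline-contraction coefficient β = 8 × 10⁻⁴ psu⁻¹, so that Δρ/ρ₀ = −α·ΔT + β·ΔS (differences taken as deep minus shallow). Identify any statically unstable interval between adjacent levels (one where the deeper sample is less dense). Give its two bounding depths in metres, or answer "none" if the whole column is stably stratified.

Evaluate Δρ/ρ₀ = −αΔT + βΔS across each adjacent pair:
  100–142 m: −αΔT+βΔS = −(1.6 × 10⁻⁴)(+3.8)+(8 × 10⁻⁴)(-0.94) = -1.4 × 10⁻³ → UNSTABLE
  142–229 m: −αΔT+βΔS = −(1.6 × 10⁻⁴)(-5.5)+(8 × 10⁻⁴)(+0.88) = 1.6 × 10⁻³ → stable
  229–245 m: −αΔT+βΔS = −(1.6 × 10⁻⁴)(+1.1)+(8 × 10⁻⁴)(+0.39) = 1.4 × 10⁻⁴ → stable
  245–258 m: −αΔT+βΔS = −(1.6 × 10⁻⁴)(-1.5)+(8 × 10⁻⁴)(-0.18) = 9.6 × 10⁻⁵ → stable
The 100–142 m interval has Δρ < 0: lighter water underlies denser water.

100–142 m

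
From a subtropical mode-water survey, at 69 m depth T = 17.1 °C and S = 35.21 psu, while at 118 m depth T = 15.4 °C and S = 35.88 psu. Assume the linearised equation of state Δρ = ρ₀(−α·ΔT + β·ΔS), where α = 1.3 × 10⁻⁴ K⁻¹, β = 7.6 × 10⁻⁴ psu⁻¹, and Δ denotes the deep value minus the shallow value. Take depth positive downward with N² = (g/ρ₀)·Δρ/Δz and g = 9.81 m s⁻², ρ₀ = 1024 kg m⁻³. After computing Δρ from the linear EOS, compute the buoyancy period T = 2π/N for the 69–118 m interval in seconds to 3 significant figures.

ΔT = -1.7 K, ΔS = +0.67 psu (deep − shallow).
Δρ/ρ₀ = −αΔT + βΔS = 2.21 × 10⁻⁴ + 5.092 × 10⁻⁴ = 7.302 × 10⁻⁴, so Δρ ≈ 0.7477 kg m⁻³.
N² = (g/ρ₀)·Δρ/Δz = g·(Δρ/ρ₀)/Δz = 9.81 × 7.302 × 10⁻⁴ / 49 = 1.4619 × 10⁻⁴ s⁻².
N = √(1.4619 × 10⁻⁴) = 0.012091 rad s⁻¹ → T = 2π/N = 519.66 s ≈ 520 s.

520 s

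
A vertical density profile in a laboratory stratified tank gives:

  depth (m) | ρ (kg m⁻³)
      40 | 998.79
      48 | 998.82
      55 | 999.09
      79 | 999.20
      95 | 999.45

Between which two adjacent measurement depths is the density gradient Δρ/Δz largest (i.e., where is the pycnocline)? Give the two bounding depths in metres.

48–55 m

Compute the density gradient over each adjacent pair:
  40–48 m: Δρ/Δz = 0.03/8 = 3.7 × 10⁻³ kg m⁻⁴
  48–55 m: Δρ/Δz = 0.27/7 = 0.039 kg m⁻⁴
  55–79 m: Δρ/Δz = 0.11/24 = 4.6 × 10⁻³ kg m⁻⁴
  79–95 m: Δρ/Δz = 0.25/16 = 0.016 kg m⁻⁴
The largest gradient is in the 48–55 m interval — the pycnocline.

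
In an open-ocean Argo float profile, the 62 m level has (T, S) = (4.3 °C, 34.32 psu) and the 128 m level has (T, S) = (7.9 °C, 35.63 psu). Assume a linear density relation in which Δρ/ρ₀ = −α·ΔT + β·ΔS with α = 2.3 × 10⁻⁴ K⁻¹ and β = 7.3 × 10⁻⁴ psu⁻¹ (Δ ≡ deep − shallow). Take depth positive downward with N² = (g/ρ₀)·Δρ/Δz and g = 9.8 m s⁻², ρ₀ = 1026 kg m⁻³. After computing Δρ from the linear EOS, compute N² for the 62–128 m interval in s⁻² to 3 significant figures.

ΔT = +3.6 K, ΔS = +1.31 psu (deep − shallow).
Δρ/ρ₀ = −αΔT + βΔS = -8.28 × 10⁻⁴ + 9.563 × 10⁻⁴ = 1.283 × 10⁻⁴, so Δρ ≈ 0.1316 kg m⁻³.
N² = (g/ρ₀)·Δρ/Δz = g·(Δρ/ρ₀)/Δz = 9.8 × 1.283 × 10⁻⁴ / 66 = 1.9051 × 10⁻⁵ s⁻² ≈ 1.91 × 10⁻⁵ s⁻².

1.91 × 10⁻⁵ s⁻²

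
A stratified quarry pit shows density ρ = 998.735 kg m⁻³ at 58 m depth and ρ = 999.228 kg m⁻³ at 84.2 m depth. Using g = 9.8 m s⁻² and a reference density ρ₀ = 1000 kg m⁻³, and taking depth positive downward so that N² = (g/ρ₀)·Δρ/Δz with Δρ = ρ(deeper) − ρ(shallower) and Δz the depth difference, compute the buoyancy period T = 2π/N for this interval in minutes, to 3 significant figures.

7.71 min

Δρ = 999.228 − 998.735 = 0.493 kg m⁻³ over Δz = 84.2 − 58 = 26.2 m.
N² = (9.8/1000) × (0.493/26.2) = 1.8440 × 10⁻⁴ s⁻².
N = √(1.8440 × 10⁻⁴) = 0.013579 rad s⁻¹, so T = 2π/N = 462.71 s = 7.7118 min ≈ 7.71 min.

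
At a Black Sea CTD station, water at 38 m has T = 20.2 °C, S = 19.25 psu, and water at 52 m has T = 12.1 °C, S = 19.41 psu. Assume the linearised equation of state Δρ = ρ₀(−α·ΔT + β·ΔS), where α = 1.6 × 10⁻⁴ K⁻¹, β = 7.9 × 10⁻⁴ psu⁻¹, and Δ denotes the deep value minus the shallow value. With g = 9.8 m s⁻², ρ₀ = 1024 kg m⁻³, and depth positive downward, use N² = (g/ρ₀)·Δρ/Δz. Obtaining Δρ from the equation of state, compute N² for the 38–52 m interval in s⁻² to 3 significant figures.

9.96 × 10⁻⁴ s⁻²

ΔT = -8.1 K, ΔS = +0.16 psu (deep − shallow).
Δρ/ρ₀ = −αΔT + βΔS = 1.296 × 10⁻³ + 1.264 × 10⁻⁴ = 1.4224 × 10⁻³, so Δρ ≈ 1.457 kg m⁻³.
N² = (g/ρ₀)·Δρ/Δz = g·(Δρ/ρ₀)/Δz = 9.8 × 1.4224 × 10⁻³ / 14 = 9.9568 × 10⁻⁴ s⁻² ≈ 9.96 × 10⁻⁴ s⁻².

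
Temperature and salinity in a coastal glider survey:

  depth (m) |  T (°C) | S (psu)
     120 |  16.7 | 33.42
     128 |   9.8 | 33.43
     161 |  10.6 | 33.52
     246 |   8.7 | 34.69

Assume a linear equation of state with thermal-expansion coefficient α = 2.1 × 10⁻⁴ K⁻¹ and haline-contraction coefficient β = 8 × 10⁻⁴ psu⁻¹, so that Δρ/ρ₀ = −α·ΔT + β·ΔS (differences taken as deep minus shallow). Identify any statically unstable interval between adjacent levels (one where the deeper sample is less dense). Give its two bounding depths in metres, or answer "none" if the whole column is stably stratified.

128–161 m

Evaluate Δρ/ρ₀ = −αΔT + βΔS across each adjacent pair:
  120–128 m: −αΔT+βΔS = −(2.1 × 10⁻⁴)(-6.9)+(8 × 10⁻⁴)(+0.01) = 1.5 × 10⁻³ → stable
  128–161 m: −αΔT+βΔS = −(2.1 × 10⁻⁴)(+0.8)+(8 × 10⁻⁴)(+0.09) = -9.6 × 10⁻⁵ → UNSTABLE
  161–246 m: −αΔT+βΔS = −(2.1 × 10⁻⁴)(-1.9)+(8 × 10⁻⁴)(+1.17) = 1.3 × 10⁻³ → stable
The 128–161 m interval has Δρ < 0: lighter water underlies denser water.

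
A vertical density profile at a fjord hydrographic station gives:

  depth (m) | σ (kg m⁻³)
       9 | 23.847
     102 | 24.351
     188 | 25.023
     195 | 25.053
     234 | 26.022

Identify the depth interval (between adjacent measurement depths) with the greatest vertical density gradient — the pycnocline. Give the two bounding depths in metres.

195–234 m

Compute the density gradient over each adjacent pair:
  9–102 m: Δρ/Δz = 0.504/93 = 5.4 × 10⁻³ kg m⁻⁴
  102–188 m: Δρ/Δz = 0.672/86 = 7.8 × 10⁻³ kg m⁻⁴
  188–195 m: Δρ/Δz = 0.030/7 = 4.3 × 10⁻³ kg m⁻⁴
  195–234 m: Δρ/Δz = 0.969/39 = 0.025 kg m⁻⁴
The largest gradient is in the 195–234 m interval — the pycnocline.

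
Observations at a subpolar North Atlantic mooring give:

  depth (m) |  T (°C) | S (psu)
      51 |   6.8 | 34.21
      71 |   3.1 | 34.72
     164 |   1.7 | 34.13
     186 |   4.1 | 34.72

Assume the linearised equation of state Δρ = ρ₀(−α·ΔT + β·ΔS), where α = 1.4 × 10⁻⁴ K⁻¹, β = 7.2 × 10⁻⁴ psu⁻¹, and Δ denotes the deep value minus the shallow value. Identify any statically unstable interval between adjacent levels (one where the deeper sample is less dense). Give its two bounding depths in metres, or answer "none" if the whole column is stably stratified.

71–164 m

Evaluate Δρ/ρ₀ = −αΔT + βΔS across each adjacent pair:
  51–71 m: −αΔT+βΔS = −(1.4 × 10⁻⁴)(-3.7)+(7.2 × 10⁻⁴)(+0.51) = 8.9 × 10⁻⁴ → stable
  71–164 m: −αΔT+βΔS = −(1.4 × 10⁻⁴)(-1.4)+(7.2 × 10⁻⁴)(-0.59) = -2.3 × 10⁻⁴ → UNSTABLE
  164–186 m: −αΔT+βΔS = −(1.4 × 10⁻⁴)(+2.4)+(7.2 × 10⁻⁴)(+0.59) = 8.9 × 10⁻⁵ → stable
The 71–164 m interval has Δρ < 0: lighter water underlies denser water.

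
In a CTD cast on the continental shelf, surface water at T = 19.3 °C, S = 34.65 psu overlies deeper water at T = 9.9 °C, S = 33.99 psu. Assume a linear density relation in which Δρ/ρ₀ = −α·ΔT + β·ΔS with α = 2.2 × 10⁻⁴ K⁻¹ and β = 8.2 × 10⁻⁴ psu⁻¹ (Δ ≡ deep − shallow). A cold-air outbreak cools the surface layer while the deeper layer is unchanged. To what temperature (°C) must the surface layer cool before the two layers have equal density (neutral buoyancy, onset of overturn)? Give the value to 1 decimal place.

12.4 °C

Neutral buoyancy requires Δρ = 0, i.e. −α(T_deep − T_surf′) + β(S_deep − S_surf) = 0.
T_surf′ = T_deep − (β/α)·ΔS = 9.9 − (8.2 × 10⁻⁴/2.2 × 10⁻⁴)·(-0.66) = 12.360 °C.
Cooling required: 19.3 − (12.360) = 6.940 °C.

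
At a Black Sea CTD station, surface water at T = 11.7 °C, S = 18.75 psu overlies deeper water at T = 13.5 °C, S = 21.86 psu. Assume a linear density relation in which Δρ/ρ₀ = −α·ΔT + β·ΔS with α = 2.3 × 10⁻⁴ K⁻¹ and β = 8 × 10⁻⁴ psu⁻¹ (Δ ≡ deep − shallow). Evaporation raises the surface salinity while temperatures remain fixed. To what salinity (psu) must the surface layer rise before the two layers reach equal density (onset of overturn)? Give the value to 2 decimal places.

Neutral buoyancy requires −α(T_deep − T_surf) + β(S_deep − S_surf′) = 0.
S_surf′ = S_deep − (α/β)·ΔT = 21.86 − (2.3 × 10⁻⁴/8 × 10⁻⁴)·(+1.8) = 21.3425 psu.
Increase required: 21.3425 − 18.75 = 2.5925 psu.

21.34 psu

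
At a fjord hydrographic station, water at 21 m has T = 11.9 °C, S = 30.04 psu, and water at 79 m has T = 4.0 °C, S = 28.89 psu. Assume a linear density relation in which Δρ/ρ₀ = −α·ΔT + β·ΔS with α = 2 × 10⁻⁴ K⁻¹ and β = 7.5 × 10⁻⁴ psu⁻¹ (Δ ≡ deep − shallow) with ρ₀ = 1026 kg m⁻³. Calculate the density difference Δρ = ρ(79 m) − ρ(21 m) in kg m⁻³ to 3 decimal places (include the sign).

+0.736 kg m⁻³

ΔT = -7.9 K, ΔS = -1.15 psu (deep − shallow).
Δρ/ρ₀ = −(2 × 10⁻⁴)(-7.9) + (7.5 × 10⁻⁴)(-1.15) = 7.175 × 10⁻⁴.
Δρ = 1026 × (7.175 × 10⁻⁴) = +0.736 kg m⁻³.
Positive Δρ: denser below, stable.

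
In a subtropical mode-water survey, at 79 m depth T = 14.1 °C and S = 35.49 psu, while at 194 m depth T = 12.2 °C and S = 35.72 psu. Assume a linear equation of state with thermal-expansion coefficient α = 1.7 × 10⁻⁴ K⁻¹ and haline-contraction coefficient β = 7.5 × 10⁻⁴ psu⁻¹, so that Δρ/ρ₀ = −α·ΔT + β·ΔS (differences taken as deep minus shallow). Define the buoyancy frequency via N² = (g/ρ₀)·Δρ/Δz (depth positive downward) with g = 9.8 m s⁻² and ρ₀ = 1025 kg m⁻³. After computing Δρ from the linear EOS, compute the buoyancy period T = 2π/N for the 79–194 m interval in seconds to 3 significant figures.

ΔT = -1.9 K, ΔS = +0.23 psu (deep − shallow).
Δρ/ρ₀ = −αΔT + βΔS = 3.23 × 10⁻⁴ + 1.725 × 10⁻⁴ = 4.955 × 10⁻⁴, so Δρ ≈ 0.5079 kg m⁻³.
N² = (g/ρ₀)·Δρ/Δz = g·(Δρ/ρ₀)/Δz = 9.8 × 4.955 × 10⁻⁴ / 115 = 4.2225 × 10⁻⁵ s⁻².
N = √(4.2225 × 10⁻⁵) = 6.4981 × 10⁻³ rad s⁻¹ → T = 2π/N = 966.93 s ≈ 967 s.

967 s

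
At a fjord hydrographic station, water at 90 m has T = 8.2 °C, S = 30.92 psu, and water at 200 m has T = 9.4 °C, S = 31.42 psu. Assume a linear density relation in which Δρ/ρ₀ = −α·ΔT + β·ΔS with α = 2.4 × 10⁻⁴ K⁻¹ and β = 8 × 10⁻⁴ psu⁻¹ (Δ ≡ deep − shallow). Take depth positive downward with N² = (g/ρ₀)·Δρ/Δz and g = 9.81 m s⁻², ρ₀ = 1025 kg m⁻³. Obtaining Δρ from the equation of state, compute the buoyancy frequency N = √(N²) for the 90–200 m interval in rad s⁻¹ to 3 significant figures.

3.16 × 10⁻³ rad s⁻¹

ΔT = +1.2 K, ΔS = +0.50 psu (deep − shallow).
Δρ/ρ₀ = −αΔT + βΔS = -2.88 × 10⁻⁴ + 4.00 × 10⁻⁴ = 1.12 × 10⁻⁴, so Δρ ≈ 0.1148 kg m⁻³.
N² = (g/ρ₀)·Δρ/Δz = g·(Δρ/ρ₀)/Δz = 9.81 × 1.12 × 10⁻⁴ / 110 = 9.9884 × 10⁻⁶ s⁻².
N = √(9.9884 × 10⁻⁶) = 3.1604 × 10⁻³ rad s⁻¹ ≈ 3.16 × 10⁻³ rad s⁻¹.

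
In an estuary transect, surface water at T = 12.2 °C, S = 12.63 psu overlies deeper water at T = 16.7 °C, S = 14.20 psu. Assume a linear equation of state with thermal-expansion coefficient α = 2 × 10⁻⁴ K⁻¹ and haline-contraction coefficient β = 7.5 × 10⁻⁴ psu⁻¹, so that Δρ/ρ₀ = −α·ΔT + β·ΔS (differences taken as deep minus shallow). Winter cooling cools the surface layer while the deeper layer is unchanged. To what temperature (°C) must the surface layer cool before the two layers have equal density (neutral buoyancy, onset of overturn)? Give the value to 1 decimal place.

Neutral buoyancy requires Δρ = 0, i.e. −α(T_deep − T_surf′) + β(S_deep − S_surf) = 0.
T_surf′ = T_deep − (β/α)·ΔS = 16.7 − (7.5 × 10⁻⁴/2 × 10⁻⁴)·(+1.57) = 10.812 °C.
Cooling required: 12.2 − (10.812) = 1.388 °C.

10.8 °C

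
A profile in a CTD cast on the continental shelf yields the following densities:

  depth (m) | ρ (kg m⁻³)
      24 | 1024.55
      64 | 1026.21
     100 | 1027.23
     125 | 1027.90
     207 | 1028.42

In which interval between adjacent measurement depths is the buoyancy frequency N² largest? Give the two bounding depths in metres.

Compute the density gradient over each adjacent pair:
  24–64 m: Δρ/Δz = 1.66/40 = 0.041 kg m⁻⁴
  64–100 m: Δρ/Δz = 1.02/36 = 0.028 kg m⁻⁴
  100–125 m: Δρ/Δz = 0.67/25 = 0.027 kg m⁻⁴
  125–207 m: Δρ/Δz = 0.52/82 = 6.3 × 10⁻³ kg m⁻⁴
The largest gradient is in the 24–64 m interval — the pycnocline.

24–64 m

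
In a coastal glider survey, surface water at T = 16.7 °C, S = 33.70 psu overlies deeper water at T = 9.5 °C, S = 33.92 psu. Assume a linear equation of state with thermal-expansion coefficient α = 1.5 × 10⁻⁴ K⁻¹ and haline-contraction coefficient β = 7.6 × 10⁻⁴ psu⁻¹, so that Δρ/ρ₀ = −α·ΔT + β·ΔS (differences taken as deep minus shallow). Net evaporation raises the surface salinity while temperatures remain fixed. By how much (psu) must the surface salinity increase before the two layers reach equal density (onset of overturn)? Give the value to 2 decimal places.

Neutral buoyancy requires −α(T_deep − T_surf) + β(S_deep − S_surf′) = 0.
S_surf′ = S_deep − (α/β)·ΔT = 33.92 − (1.5 × 10⁻⁴/7.6 × 10⁻⁴)·(-7.2) = 35.3411 psu.
Increase required: 35.3411 − 33.70 = 1.6411 psu.

1.64 psu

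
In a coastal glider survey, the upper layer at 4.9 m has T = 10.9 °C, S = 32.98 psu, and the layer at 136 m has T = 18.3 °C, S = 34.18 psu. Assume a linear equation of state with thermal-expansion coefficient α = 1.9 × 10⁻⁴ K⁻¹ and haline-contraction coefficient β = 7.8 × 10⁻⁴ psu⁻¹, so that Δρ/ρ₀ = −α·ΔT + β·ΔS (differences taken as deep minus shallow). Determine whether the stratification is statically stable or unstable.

unstable

ΔT = 18.3 − 10.9 = +7.4 K and ΔS = 34.18 − 32.98 = +1.20 psu (deep − shallow).
−αΔT = -1.406 × 10⁻³; βΔS = 9.36 × 10⁻⁴; sum Δρ/ρ₀ = -4.70 × 10⁻⁴.
Δρ/ρ₀ < 0, so Δρ < 0: deeper water is lighter → statically unstable; the column would overturn.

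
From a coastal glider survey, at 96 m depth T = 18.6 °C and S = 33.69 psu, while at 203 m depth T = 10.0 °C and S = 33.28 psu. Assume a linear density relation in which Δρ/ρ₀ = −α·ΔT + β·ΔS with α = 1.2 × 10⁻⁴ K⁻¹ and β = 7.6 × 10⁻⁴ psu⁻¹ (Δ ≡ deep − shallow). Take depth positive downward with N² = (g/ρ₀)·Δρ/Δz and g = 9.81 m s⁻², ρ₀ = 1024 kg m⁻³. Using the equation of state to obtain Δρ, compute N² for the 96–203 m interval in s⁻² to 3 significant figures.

ΔT = -8.6 K, ΔS = -0.41 psu (deep − shallow).
Δρ/ρ₀ = −αΔT + βΔS = 1.032 × 10⁻³ − 3.116 × 10⁻⁴ = 7.204 × 10⁻⁴, so Δρ ≈ 0.7377 kg m⁻³.
N² = (g/ρ₀)·Δρ/Δz = g·(Δρ/ρ₀)/Δz = 9.81 × 7.204 × 10⁻⁴ / 107 = 6.6048 × 10⁻⁵ s⁻² ≈ 6.60 × 10⁻⁵ s⁻².

6.60 × 10⁻⁵ s⁻²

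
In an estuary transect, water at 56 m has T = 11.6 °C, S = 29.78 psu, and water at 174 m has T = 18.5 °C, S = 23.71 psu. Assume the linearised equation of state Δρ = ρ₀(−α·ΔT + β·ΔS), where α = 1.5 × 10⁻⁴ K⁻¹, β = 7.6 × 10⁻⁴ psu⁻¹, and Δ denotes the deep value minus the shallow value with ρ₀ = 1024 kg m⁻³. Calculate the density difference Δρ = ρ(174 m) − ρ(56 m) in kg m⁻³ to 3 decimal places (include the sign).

-5.784 kg m⁻³

ΔT = +6.9 K, ΔS = -6.07 psu (deep − shallow).
Δρ/ρ₀ = −(1.5 × 10⁻⁴)(+6.9) + (7.6 × 10⁻⁴)(-6.07) = -5.6482 × 10⁻³.
Δρ = 1024 × (-5.6482 × 10⁻³) = -5.784 kg m⁻³.
Negative Δρ: lighter below, statically unstable.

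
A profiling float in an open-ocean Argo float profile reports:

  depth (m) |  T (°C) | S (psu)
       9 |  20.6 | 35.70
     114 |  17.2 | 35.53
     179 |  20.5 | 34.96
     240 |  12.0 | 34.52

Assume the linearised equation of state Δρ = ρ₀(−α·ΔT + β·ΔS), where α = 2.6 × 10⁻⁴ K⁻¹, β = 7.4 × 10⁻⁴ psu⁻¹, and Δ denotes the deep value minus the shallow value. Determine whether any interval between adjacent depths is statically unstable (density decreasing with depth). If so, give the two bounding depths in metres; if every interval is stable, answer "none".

114–179 m

Evaluate Δρ/ρ₀ = −αΔT + βΔS across each adjacent pair:
  9–114 m: −αΔT+βΔS = −(2.6 × 10⁻⁴)(-3.4)+(7.4 × 10⁻⁴)(-0.17) = 7.6 × 10⁻⁴ → stable
  114–179 m: −αΔT+βΔS = −(2.6 × 10⁻⁴)(+3.3)+(7.4 × 10⁻⁴)(-0.57) = -1.3 × 10⁻³ → UNSTABLE
  179–240 m: −αΔT+βΔS = −(2.6 × 10⁻⁴)(-8.5)+(7.4 × 10⁻⁴)(-0.44) = 1.9 × 10⁻³ → stable
The 114–179 m interval has Δρ < 0: lighter water underlies denser water.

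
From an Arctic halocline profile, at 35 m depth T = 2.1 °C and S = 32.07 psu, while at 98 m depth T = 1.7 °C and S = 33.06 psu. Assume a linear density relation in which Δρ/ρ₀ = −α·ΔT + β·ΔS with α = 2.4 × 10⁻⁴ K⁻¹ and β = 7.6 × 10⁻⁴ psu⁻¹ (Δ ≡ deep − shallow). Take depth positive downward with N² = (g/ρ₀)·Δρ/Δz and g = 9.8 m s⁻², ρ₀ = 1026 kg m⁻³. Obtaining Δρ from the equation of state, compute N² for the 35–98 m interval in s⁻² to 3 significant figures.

ΔT = -0.4 K, ΔS = +0.99 psu (deep − shallow).
Δρ/ρ₀ = −αΔT + βΔS = 9.60 × 10⁻⁵ + 7.524 × 10⁻⁴ = 8.484 × 10⁻⁴, so Δρ ≈ 0.8705 kg m⁻³.
N² = (g/ρ₀)·Δρ/Δz = g·(Δρ/ρ₀)/Δz = 9.8 × 8.484 × 10⁻⁴ / 63 = 1.3197 × 10⁻⁴ s⁻² ≈ 1.32 × 10⁻⁴ s⁻².

1.32 × 10⁻⁴ s⁻²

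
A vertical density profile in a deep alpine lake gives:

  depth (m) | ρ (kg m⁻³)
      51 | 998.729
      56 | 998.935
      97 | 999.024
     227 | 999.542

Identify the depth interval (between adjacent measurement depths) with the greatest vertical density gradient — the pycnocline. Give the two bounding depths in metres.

Compute the density gradient over each adjacent pair:
  51–56 m: Δρ/Δz = 0.206/5 = 0.041 kg m⁻⁴
  56–97 m: Δρ/Δz = 0.089/41 = 2.2 × 10⁻³ kg m⁻⁴
  97–227 m: Δρ/Δz = 0.518/130 = 4.0 × 10⁻³ kg m⁻⁴
The largest gradient is in the 51–56 m interval — the pycnocline.

51–56 m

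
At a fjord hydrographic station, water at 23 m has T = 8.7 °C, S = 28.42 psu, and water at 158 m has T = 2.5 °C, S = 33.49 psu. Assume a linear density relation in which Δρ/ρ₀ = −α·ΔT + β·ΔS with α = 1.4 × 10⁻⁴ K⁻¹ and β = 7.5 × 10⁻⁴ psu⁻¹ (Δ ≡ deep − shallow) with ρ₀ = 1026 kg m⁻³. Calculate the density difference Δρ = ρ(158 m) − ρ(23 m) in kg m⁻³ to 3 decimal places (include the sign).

ΔT = -6.2 K, ΔS = +5.07 psu (deep − shallow).
Δρ/ρ₀ = −(1.4 × 10⁻⁴)(-6.2) + (7.5 × 10⁻⁴)(+5.07) = 4.6705 × 10⁻³.
Δρ = 1026 × (4.6705 × 10⁻³) = +4.792 kg m⁻³.
Positive Δρ: denser below, stable.

+4.792 kg m⁻³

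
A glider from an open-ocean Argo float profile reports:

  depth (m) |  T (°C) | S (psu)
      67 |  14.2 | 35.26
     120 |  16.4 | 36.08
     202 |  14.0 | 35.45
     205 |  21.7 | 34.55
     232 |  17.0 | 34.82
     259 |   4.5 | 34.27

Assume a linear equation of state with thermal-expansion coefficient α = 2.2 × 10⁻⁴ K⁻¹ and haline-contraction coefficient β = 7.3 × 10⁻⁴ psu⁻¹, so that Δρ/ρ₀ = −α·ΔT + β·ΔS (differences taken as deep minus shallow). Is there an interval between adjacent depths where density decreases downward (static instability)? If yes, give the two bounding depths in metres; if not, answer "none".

202–205 m

Evaluate Δρ/ρ₀ = −αΔT + βΔS across each adjacent pair:
  67–120 m: −αΔT+βΔS = −(2.2 × 10⁻⁴)(+2.2)+(7.3 × 10⁻⁴)(+0.82) = 1.1 × 10⁻⁴ → stable
  120–202 m: −αΔT+βΔS = −(2.2 × 10⁻⁴)(-2.4)+(7.3 × 10⁻⁴)(-0.63) = 6.8 × 10⁻⁵ → stable
  202–205 m: −αΔT+βΔS = −(2.2 × 10⁻⁴)(+7.7)+(7.3 × 10⁻⁴)(-0.90) = -2.4 × 10⁻³ → UNSTABLE
  205–232 m: −αΔT+βΔS = −(2.2 × 10⁻⁴)(-4.7)+(7.3 × 10⁻⁴)(+0.27) = 1.2 × 10⁻³ → stable
  232–259 m: −αΔT+βΔS = −(2.2 × 10⁻⁴)(-12.5)+(7.3 × 10⁻⁴)(-0.55) = 2.3 × 10⁻³ → stable
The 202–205 m interval has Δρ < 0: lighter water underlies denser water.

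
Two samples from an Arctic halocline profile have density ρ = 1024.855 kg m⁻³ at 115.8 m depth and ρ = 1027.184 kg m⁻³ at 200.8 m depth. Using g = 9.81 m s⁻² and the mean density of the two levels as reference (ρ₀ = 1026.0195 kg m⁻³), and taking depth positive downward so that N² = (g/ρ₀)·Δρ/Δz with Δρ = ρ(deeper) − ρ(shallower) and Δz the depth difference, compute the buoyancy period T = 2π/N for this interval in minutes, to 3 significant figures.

Δρ = 1027.184 − 1024.855 = 2.329 kg m⁻³ over Δz = 200.8 − 115.8 = 85 m.
N² = (9.81/1026.0195) × (2.329/85) = 2.6198 × 10⁻⁴ s⁻².
N = √(2.6198 × 10⁻⁴) = 0.016186 rad s⁻¹, so T = 2π/N = 388.19 s = 6.4698 min ≈ 6.47 min.
N² > 0, so the interval is statically stable.

6.47 min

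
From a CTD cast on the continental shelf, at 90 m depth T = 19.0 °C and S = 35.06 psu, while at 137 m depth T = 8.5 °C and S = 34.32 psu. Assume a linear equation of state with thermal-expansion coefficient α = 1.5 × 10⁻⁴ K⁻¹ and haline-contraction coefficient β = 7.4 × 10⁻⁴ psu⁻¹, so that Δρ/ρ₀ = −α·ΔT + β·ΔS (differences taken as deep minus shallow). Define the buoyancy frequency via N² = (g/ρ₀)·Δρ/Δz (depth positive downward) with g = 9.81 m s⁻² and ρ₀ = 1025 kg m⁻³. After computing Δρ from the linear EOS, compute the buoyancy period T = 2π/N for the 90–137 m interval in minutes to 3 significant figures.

7.15 min

ΔT = -10.5 K, ΔS = -0.74 psu (deep − shallow).
Δρ/ρ₀ = −αΔT + βΔS = 1.575 × 10⁻³ − 5.476 × 10⁻⁴ = 1.0274 × 10⁻³, so Δρ ≈ 1.053 kg m⁻³.
N² = (g/ρ₀)·Δρ/Δz = g·(Δρ/ρ₀)/Δz = 9.81 × 1.0274 × 10⁻³ / 47 = 2.1444 × 10⁻⁴ s⁻².
N = √(2.1444 × 10⁻⁴) = 0.014644 rad s⁻¹ → T = 2π/N = 429.06 s = 7.1510 min ≈ 7.15 min.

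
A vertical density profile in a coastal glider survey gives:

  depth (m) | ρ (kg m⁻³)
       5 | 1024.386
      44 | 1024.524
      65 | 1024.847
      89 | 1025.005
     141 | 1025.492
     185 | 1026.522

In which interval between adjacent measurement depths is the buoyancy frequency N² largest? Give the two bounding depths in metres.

Compute the density gradient over each adjacent pair:
  5–44 m: Δρ/Δz = 0.138/39 = 3.5 × 10⁻³ kg m⁻⁴
  44–65 m: Δρ/Δz = 0.323/21 = 0.015 kg m⁻⁴
  65–89 m: Δρ/Δz = 0.158/24 = 6.6 × 10⁻³ kg m⁻⁴
  89–141 m: Δρ/Δz = 0.487/52 = 9.4 × 10⁻³ kg m⁻⁴
  141–185 m: Δρ/Δz = 1.030/44 = 0.023 kg m⁻⁴
The largest gradient is in the 141–185 m interval — the pycnocline.

141–185 m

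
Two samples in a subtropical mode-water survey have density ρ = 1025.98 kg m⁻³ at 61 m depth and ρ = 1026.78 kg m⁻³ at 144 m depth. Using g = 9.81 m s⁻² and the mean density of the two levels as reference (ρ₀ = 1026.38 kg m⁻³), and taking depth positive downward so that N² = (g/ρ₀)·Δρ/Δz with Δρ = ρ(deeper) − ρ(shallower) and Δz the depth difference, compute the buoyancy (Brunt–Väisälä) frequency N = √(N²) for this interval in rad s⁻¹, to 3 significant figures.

9.60 × 10⁻³ rad s⁻¹

Δρ = 1026.78 − 1025.98 = 0.80 kg m⁻³ over Δz = 144 − 61 = 83 m.
N² = (9.81/1026.38) × (0.80/83) = 9.2124 × 10⁻⁵ s⁻².
N = √(9.2124 × 10⁻⁵) = 9.5981 × 10⁻³ rad s⁻¹ ≈ 9.60 × 10⁻³ rad s⁻¹.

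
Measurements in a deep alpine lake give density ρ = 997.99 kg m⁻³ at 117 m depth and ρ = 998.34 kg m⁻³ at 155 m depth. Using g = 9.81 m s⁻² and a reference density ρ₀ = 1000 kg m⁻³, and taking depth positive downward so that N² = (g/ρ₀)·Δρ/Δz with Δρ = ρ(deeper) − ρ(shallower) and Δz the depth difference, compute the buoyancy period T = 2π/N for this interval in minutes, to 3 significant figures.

Δρ = 998.34 − 997.99 = 0.35 kg m⁻³ over Δz = 155 − 117 = 38 m.
N² = (9.81/1000) × (0.35/38) = 9.0355 × 10⁻⁵ s⁻².
N = √(9.0355 × 10⁻⁵) = 9.5055 × 10⁻³ rad s⁻¹, so T = 2π/N = 661.01 s = 11.017 min ≈ 11.0 min.

11.0 min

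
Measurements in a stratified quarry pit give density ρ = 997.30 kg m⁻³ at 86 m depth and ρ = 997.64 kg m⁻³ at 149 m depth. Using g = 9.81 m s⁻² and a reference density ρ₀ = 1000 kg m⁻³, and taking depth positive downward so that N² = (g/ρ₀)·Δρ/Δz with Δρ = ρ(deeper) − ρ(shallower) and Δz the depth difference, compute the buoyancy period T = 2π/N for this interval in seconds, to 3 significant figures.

864 s

Δρ = 997.64 − 997.30 = 0.34 kg m⁻³ over Δz = 149 − 86 = 63 m.
N² = (9.81/1000) × (0.34/63) = 5.2943 × 10⁻⁵ s⁻².
N = √(5.2943 × 10⁻⁵) = 7.2762 × 10⁻³ rad s⁻¹, so T = 2π/N = 863.53 s ≈ 864 s.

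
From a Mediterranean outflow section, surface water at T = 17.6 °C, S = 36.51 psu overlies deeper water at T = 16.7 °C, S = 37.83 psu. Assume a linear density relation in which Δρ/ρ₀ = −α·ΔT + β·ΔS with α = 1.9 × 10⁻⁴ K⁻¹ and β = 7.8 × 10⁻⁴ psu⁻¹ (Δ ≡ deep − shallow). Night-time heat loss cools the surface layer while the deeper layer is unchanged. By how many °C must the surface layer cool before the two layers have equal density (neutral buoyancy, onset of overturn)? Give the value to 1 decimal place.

Neutral buoyancy requires Δρ = 0, i.e. −α(T_deep − T_surf′) + β(S_deep − S_surf) = 0.
T_surf′ = T_deep − (β/α)·ΔS = 16.7 − (7.8 × 10⁻⁴/1.9 × 10⁻⁴)·(+1.32) = 11.281 °C.
Cooling required: 17.6 − (11.281) = 6.319 °C.

6.3 °C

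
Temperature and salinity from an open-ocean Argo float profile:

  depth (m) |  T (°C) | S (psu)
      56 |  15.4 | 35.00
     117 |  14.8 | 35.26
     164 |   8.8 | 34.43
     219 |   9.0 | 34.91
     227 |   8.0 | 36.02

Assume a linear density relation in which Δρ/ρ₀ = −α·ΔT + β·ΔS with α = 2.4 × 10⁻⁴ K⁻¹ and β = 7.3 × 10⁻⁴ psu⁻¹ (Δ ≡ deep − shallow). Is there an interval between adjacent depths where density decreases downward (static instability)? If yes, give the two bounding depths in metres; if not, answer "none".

Evaluate Δρ/ρ₀ = −αΔT + βΔS across each adjacent pair:
  56–117 m: −αΔT+βΔS = −(2.4 × 10⁻⁴)(-0.6)+(7.3 × 10⁻⁴)(+0.26) = 3.3 × 10⁻⁴ → stable
  117–164 m: −αΔT+βΔS = −(2.4 × 10⁻⁴)(-6.0)+(7.3 × 10⁻⁴)(-0.83) = 8.3 × 10⁻⁴ → stable
  164–219 m: −αΔT+βΔS = −(2.4 × 10⁻⁴)(+0.2)+(7.3 × 10⁻⁴)(+0.48) = 3.0 × 10⁻⁴ → stable
  219–227 m: −αΔT+βΔS = −(2.4 × 10⁻⁴)(-1.0)+(7.3 × 10⁻⁴)(+1.11) = 1.1 × 10⁻³ → stable
Every interval has Δρ > 0: the column is stably stratified throughout.

none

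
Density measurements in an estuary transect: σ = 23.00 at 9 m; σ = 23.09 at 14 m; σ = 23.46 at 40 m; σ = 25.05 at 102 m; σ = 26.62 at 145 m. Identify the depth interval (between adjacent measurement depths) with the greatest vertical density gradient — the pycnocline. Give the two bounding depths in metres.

Compute the density gradient over each adjacent pair:
  9–14 m: Δρ/Δz = 0.09/5 = 0.018 kg m⁻⁴
  14–40 m: Δρ/Δz = 0.37/26 = 0.014 kg m⁻⁴
  40–102 m: Δρ/Δz = 1.59/62 = 0.026 kg m⁻⁴
  102–145 m: Δρ/Δz = 1.57/43 = 0.037 kg m⁻⁴
The largest gradient is in the 102–145 m interval — the pycnocline.

102–145 m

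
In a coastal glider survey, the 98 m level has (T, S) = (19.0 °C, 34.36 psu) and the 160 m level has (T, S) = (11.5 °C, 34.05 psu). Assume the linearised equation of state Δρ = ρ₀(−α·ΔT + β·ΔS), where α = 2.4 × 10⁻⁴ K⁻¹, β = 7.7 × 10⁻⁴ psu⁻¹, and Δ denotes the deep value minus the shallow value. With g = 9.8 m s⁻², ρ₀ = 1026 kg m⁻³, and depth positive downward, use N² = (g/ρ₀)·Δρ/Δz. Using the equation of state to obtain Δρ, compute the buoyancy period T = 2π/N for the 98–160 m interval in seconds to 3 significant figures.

ΔT = -7.5 K, ΔS = -0.31 psu (deep − shallow).
Δρ/ρ₀ = −αΔT + βΔS = 1.80 × 10⁻³ − 2.387 × 10⁻⁴ = 1.5613 × 10⁻³, so Δρ ≈ 1.602 kg m⁻³.
N² = (g/ρ₀)·Δρ/Δz = g·(Δρ/ρ₀)/Δz = 9.8 × 1.5613 × 10⁻³ / 62 = 2.4679 × 10⁻⁴ s⁻².
N = √(2.4679 × 10⁻⁴) = 0.015710 rad s⁻¹ → T = 2π/N = 399.95 s ≈ 400 s.

400 s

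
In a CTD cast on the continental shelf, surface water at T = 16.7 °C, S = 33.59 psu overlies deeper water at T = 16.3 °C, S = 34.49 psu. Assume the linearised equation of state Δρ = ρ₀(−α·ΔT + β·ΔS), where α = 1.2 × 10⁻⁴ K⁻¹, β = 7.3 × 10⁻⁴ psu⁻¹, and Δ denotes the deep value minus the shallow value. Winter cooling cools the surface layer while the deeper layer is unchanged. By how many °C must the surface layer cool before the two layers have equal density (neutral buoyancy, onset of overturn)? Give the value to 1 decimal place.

5.9 °C

Neutral buoyancy requires Δρ = 0, i.e. −α(T_deep − T_surf′) + β(S_deep − S_surf) = 0.
T_surf′ = T_deep − (β/α)·ΔS = 16.3 − (7.3 × 10⁻⁴/1.2 × 10⁻⁴)·(+0.90) = 10.825 °C.
Cooling required: 16.7 − (10.825) = 5.875 °C.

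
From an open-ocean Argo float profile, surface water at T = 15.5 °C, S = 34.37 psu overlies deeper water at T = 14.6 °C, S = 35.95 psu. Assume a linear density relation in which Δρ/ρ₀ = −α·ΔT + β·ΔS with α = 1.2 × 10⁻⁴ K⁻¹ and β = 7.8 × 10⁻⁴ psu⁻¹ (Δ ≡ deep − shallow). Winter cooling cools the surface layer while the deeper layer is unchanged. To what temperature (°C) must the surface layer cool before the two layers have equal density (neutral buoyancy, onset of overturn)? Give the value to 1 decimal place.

4.3 °C

Neutral buoyancy requires Δρ = 0, i.e. −α(T_deep − T_surf′) + β(S_deep − S_surf) = 0.
T_surf′ = T_deep − (β/α)·ΔS = 14.6 − (7.8 × 10⁻⁴/1.2 × 10⁻⁴)·(+1.58) = 4.330 °C.
Cooling required: 15.5 − (4.330) = 11.170 °C.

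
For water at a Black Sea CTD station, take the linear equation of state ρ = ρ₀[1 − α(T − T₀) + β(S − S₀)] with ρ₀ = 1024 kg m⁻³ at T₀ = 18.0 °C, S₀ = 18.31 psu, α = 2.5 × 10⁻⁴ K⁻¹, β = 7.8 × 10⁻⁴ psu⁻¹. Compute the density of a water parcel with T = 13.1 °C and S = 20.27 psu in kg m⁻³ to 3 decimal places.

T − T₀ = -4.9 K, S − S₀ = +1.96 psu.
Bracket = 1 − α·(-4.9) + β·(+1.96) = 1 + (2.7538 × 10⁻³) = 1.0027538.
ρ = 1024 × 1.0027538 = 1026.820 kg m⁻³.

1026.820 kg m⁻³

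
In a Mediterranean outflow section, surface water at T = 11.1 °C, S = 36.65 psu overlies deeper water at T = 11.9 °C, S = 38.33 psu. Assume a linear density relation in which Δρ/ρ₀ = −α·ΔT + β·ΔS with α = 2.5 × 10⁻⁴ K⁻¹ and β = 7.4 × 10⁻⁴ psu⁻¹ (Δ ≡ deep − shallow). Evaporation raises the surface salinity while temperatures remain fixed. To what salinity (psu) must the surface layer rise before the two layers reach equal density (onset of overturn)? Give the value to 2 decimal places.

Neutral buoyancy requires −α(T_deep − T_surf) + β(S_deep − S_surf′) = 0.
S_surf′ = S_deep − (α/β)·ΔT = 38.33 − (2.5 × 10⁻⁴/7.4 × 10⁻⁴)·(+0.8) = 38.0597 psu.
Increase required: 38.0597 − 36.65 = 1.4097 psu.

38.06 psu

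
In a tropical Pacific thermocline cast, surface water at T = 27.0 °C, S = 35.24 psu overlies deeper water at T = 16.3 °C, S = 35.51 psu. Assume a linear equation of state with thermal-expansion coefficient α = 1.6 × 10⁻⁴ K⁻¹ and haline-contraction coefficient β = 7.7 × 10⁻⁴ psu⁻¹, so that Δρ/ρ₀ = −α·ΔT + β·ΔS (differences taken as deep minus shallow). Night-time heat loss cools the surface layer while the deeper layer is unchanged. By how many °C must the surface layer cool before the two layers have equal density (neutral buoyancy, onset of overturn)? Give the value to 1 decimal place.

Neutral buoyancy requires Δρ = 0, i.e. −α(T_deep − T_surf′) + β(S_deep − S_surf) = 0.
T_surf′ = T_deep − (β/α)·ΔS = 16.3 − (7.7 × 10⁻⁴/1.6 × 10⁻⁴)·(+0.27) = 15.001 °C.
Cooling required: 27.0 − (15.001) = 11.999 °C.

12.0 °C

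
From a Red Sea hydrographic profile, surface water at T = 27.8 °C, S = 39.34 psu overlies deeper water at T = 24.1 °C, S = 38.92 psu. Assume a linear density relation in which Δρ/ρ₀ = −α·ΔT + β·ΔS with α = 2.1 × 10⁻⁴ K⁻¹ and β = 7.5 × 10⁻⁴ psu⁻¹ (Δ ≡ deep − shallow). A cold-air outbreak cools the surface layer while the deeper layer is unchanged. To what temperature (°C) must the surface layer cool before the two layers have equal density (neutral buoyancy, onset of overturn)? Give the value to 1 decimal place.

25.6 °C

Neutral buoyancy requires Δρ = 0, i.e. −α(T_deep − T_surf′) + β(S_deep − S_surf) = 0.
T_surf′ = T_deep − (β/α)·ΔS = 24.1 − (7.5 × 10⁻⁴/2.1 × 10⁻⁴)·(-0.42) = 25.600 °C.
Cooling required: 27.8 − (25.600) = 2.200 °C.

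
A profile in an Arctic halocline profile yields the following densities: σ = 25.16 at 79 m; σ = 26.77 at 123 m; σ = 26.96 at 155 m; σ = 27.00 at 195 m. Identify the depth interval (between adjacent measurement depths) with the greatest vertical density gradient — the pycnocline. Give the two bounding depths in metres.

79–123 m

Compute the density gradient over each adjacent pair:
  79–123 m: Δρ/Δz = 1.61/44 = 0.037 kg m⁻⁴
  123–155 m: Δρ/Δz = 0.19/32 = 5.9 × 10⁻³ kg m⁻⁴
  155–195 m: Δρ/Δz = 0.04/40 = 1.0 × 10⁻³ kg m⁻⁴
The largest gradient is in the 79–123 m interval — the pycnocline.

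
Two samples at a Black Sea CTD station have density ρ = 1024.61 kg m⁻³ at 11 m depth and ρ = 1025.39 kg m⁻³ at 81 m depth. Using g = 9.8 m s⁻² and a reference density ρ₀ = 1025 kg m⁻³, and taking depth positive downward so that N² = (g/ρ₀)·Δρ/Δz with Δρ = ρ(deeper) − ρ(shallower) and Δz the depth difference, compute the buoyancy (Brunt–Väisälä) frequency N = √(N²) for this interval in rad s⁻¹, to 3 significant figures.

0.0103 rad s⁻¹

Δρ = 1025.39 − 1024.61 = 0.78 kg m⁻³ over Δz = 81 − 11 = 70 m.
N² = (9.8/1025) × (0.78/70) = 1.0654 × 10⁻⁴ s⁻².
N = √(1.0654 × 10⁻⁴) = 0.010322 rad s⁻¹ ≈ 0.0103 rad s⁻¹.
Since Δρ > 0 the layer is stably stratified.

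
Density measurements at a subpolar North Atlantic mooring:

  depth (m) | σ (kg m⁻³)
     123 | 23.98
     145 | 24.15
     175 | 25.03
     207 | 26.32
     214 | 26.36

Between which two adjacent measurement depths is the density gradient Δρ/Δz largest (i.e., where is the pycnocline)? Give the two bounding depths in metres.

175–207 m

Compute the density gradient over each adjacent pair:
  123–145 m: Δρ/Δz = 0.17/22 = 7.7 × 10⁻³ kg m⁻⁴
  145–175 m: Δρ/Δz = 0.88/30 = 0.029 kg m⁻⁴
  175–207 m: Δρ/Δz = 1.29/32 = 0.040 kg m⁻⁴
  207–214 m: Δρ/Δz = 0.04/7 = 5.7 × 10⁻³ kg m⁻⁴
The largest gradient is in the 175–207 m interval — the pycnocline.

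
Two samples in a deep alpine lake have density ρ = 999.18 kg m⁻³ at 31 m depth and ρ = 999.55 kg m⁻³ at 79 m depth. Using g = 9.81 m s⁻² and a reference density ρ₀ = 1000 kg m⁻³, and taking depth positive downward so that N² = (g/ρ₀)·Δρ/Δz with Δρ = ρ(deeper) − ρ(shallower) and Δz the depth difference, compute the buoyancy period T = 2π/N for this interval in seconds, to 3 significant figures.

Δρ = 999.55 − 999.18 = 0.37 kg m⁻³ over Δz = 79 − 31 = 48 m.
N² = (9.81/1000) × (0.37/48) = 7.5619 × 10⁻⁵ s⁻².
N = √(7.5619 × 10⁻⁵) = 8.6959 × 10⁻³ rad s⁻¹, so T = 2π/N = 722.55 s ≈ 723 s.
N² > 0, so the interval is statically stable.

723 s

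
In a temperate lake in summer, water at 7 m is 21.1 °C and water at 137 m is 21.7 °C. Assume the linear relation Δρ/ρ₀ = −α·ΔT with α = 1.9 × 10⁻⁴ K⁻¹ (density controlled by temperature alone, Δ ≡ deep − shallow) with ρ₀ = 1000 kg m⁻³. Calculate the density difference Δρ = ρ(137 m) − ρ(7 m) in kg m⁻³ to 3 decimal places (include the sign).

ΔT = +0.6 K, Δρ/ρ₀ = −αΔT = -1.14 × 10⁻⁴.
Δρ = 1000 × (-1.14 × 10⁻⁴) = -0.114 kg m⁻³.
Negative Δρ: lighter below, statically unstable.

-0.114 kg m⁻³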